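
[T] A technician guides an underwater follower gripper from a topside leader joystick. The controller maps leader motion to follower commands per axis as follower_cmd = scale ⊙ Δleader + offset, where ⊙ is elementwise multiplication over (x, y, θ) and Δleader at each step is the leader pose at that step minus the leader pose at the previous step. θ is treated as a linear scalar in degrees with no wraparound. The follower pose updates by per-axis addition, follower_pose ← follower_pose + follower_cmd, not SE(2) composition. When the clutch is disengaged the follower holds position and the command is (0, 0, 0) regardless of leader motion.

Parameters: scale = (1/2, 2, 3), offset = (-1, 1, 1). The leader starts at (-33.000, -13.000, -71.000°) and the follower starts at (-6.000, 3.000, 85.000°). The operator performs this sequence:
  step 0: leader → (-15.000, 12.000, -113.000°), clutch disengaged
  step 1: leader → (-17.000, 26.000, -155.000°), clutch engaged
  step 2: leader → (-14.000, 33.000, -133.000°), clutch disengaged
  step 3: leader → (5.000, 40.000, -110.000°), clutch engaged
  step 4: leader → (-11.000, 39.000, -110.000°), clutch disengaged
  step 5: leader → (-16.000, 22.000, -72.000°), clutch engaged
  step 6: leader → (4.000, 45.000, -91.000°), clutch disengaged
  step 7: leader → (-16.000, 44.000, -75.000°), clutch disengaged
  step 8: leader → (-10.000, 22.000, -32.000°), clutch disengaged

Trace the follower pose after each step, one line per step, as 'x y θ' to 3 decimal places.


step 0: Δleader=(18.000, 25.000, -42.000°), disengaged; cmd=(0,0,0) → follower holds at (-6.000, 3.000, 85.000°)
step 1: Δleader=(-2.000, 14.000, -42.000°), engaged; cmd=(-2.000, 29.000, -125.000°) → follower=(-8.000, 32.000, -40.000°)
step 2: Δleader=(3.000, 7.000, 22.000°), disengaged; cmd=(0,0,0) → follower holds at (-8.000, 32.000, -40.000°)
step 3: Δleader=(19.000, 7.000, 23.000°), engaged; cmd=(8.500, 15.000, 70.000°) → follower=(0.500, 47.000, 30.000°)
step 4: Δleader=(-16.000, -1.000, 0.000°), disengaged; cmd=(0,0,0) → follower holds at (0.500, 47.000, 30.000°)
step 5: Δleader=(-5.000, -17.000, 38.000°), engaged; cmd=(-3.500, -33.000, 115.000°) → follower=(-3.000, 14.000, 145.000°)
step 6: Δleader=(20.000, 23.000, -19.000°), disengaged; cmd=(0,0,0) → follower holds at (-3.000, 14.000, 145.000°)
step 7: Δleader=(-20.000, -1.000, 16.000°), disengaged; cmd=(0,0,0) → follower holds at (-3.000, 14.000, 145.000°)
step 8: Δleader=(6.000, -22.000, 43.000°), disengaged; cmd=(0,0,0) → follower holds at (-3.000, 14.000, 145.000°)

-6.000 3.000 85.000
-8.000 32.000 -40.000
-8.000 32.000 -40.000
0.500 47.000 30.000
0.500 47.000 30.000
-3.000 14.000 145.000
-3.000 14.000 145.000
-3.000 14.000 145.000
-3.000 14.000 145.000


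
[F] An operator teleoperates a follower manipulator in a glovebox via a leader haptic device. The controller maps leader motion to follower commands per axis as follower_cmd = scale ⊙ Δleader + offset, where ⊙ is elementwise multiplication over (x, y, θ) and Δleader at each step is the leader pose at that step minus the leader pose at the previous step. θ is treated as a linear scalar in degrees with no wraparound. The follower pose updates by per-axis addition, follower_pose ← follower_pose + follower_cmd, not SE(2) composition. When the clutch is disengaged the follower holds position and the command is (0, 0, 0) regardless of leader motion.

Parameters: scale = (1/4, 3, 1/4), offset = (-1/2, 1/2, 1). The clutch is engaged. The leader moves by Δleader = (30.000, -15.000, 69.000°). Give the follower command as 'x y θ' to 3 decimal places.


axis x: 1/4·30.000 + -1/2 = 7.000
axis y: 3·-15.000 + 1/2 = -44.500
axis θ: 1/4·69.000 + 1 = 18.250

7.000 -44.500 18.250


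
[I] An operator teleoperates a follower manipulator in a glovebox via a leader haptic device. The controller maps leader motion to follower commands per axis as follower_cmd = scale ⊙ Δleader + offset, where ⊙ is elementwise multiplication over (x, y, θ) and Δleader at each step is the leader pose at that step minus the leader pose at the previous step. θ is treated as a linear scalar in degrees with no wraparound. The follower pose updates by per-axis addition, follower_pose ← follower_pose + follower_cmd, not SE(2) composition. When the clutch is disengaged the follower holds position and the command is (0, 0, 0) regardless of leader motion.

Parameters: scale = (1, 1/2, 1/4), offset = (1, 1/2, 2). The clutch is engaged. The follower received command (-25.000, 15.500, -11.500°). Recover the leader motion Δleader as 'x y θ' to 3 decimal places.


-26.000 30.000 -54.000

axis x: (-25.000 − 1) / (1) = -26.000
axis y: (15.500 − 1/2) / (1/2) = 30.000
axis θ: (-11.500 − 2) / (1/4) = -54.000


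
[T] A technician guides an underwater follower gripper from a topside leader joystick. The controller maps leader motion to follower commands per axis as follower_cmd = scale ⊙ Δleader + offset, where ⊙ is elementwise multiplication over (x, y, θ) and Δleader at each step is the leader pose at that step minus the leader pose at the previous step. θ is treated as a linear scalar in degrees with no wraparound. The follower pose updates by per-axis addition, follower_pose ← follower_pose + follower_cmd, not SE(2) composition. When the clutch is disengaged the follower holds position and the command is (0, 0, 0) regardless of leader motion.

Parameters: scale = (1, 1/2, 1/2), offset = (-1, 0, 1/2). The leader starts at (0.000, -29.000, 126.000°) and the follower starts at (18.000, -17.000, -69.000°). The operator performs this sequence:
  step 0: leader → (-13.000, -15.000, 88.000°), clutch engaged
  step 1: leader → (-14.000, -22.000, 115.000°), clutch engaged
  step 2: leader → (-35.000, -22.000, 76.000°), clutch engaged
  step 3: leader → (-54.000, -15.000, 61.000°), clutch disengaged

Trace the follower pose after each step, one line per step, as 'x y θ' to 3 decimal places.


4.000 -10.000 -87.500
2.000 -13.500 -73.500
-20.000 -13.500 -92.500
-20.000 -13.500 -92.500

step 0: Δleader=(-13.000, 14.000, -38.000°), engaged; cmd=(-14.000, 7.000, -18.500°) → follower=(4.000, -10.000, -87.500°)
step 1: Δleader=(-1.000, -7.000, 27.000°), engaged; cmd=(-2.000, -3.500, 14.000°) → follower=(2.000, -13.500, -73.500°)
step 2: Δleader=(-21.000, 0.000, -39.000°), engaged; cmd=(-22.000, 0.000, -19.000°) → follower=(-20.000, -13.500, -92.500°)
step 3: Δleader=(-19.000, 7.000, -15.000°), disengaged; cmd=(0,0,0) → follower holds at (-20.000, -13.500, -92.500°)


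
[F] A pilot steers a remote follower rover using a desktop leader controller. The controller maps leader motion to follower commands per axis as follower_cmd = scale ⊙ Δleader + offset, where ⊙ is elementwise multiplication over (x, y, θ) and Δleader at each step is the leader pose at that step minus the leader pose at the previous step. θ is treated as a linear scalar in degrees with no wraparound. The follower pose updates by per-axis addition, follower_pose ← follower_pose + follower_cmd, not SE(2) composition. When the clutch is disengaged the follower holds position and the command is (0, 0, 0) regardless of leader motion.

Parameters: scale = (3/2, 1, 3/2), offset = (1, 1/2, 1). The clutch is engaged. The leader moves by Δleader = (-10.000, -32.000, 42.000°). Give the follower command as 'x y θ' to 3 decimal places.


axis x: 3/2·-10.000 + 1 = -14.000
axis y: 1·-32.000 + 1/2 = -31.500
axis θ: 3/2·42.000 + 1 = 64.000

-14.000 -31.500 64.000


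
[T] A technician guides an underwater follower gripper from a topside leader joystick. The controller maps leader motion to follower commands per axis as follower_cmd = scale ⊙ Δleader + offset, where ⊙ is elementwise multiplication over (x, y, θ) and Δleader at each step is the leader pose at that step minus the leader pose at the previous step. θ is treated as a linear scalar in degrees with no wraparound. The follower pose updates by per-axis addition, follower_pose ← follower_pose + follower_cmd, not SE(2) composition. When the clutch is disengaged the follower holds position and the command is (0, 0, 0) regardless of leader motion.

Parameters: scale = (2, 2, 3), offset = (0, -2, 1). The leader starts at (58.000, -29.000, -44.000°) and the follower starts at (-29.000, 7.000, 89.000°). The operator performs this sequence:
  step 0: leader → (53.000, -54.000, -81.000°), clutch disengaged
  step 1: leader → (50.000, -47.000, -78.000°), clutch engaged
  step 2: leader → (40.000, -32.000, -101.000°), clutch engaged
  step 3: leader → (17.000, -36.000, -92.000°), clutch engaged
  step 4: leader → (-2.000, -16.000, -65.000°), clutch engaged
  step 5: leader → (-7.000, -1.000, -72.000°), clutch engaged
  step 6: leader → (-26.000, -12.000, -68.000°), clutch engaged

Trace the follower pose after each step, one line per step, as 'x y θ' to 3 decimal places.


-29.000 7.000 89.000
-35.000 19.000 99.000
-55.000 47.000 31.000
-101.000 37.000 59.000
-139.000 75.000 141.000
-149.000 103.000 121.000
-187.000 79.000 134.000

step 0: Δleader=(-5.000, -25.000, -37.000°), disengaged; cmd=(0,0,0) → follower holds at (-29.000, 7.000, 89.000°)
step 1: Δleader=(-3.000, 7.000, 3.000°), engaged; cmd=(-6.000, 12.000, 10.000°) → follower=(-35.000, 19.000, 99.000°)
step 2: Δleader=(-10.000, 15.000, -23.000°), engaged; cmd=(-20.000, 28.000, -68.000°) → follower=(-55.000, 47.000, 31.000°)
step 3: Δleader=(-23.000, -4.000, 9.000°), engaged; cmd=(-46.000, -10.000, 28.000°) → follower=(-101.000, 37.000, 59.000°)
step 4: Δleader=(-19.000, 20.000, 27.000°), engaged; cmd=(-38.000, 38.000, 82.000°) → follower=(-139.000, 75.000, 141.000°)
step 5: Δleader=(-5.000, 15.000, -7.000°), engaged; cmd=(-10.000, 28.000, -20.000°) → follower=(-149.000, 103.000, 121.000°)
step 6: Δleader=(-19.000, -11.000, 4.000°), engaged; cmd=(-38.000, -24.000, 13.000°) → follower=(-187.000, 79.000, 134.000°)


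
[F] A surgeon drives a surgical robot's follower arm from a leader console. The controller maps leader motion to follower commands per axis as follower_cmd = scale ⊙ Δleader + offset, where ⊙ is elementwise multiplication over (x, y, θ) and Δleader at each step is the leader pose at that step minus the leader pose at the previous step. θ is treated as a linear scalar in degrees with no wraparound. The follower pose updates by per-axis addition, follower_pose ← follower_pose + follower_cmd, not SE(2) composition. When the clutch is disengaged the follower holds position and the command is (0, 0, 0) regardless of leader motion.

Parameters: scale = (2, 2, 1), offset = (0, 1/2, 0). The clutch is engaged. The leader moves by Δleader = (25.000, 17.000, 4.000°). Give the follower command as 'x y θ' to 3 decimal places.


50.000 34.500 4.000

axis x: 2·25.000 + 0 = 50.000
axis y: 2·17.000 + 1/2 = 34.500
axis θ: 1·4.000 + 0 = 4.000


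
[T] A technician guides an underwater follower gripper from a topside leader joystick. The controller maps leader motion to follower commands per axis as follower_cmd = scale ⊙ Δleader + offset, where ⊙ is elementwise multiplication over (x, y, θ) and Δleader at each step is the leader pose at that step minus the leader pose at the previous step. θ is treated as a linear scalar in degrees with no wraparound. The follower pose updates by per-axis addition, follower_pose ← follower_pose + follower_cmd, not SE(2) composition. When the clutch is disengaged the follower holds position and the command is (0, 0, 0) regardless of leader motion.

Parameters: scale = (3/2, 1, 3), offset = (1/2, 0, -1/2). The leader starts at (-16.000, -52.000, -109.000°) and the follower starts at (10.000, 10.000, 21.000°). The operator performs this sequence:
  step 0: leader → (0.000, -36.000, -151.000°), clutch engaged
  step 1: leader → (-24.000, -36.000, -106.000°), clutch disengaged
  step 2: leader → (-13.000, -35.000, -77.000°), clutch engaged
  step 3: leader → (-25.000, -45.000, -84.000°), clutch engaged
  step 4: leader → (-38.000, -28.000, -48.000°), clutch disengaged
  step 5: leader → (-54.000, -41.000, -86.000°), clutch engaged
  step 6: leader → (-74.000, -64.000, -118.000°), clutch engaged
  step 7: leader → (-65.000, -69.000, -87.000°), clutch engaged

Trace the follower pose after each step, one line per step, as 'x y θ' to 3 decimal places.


34.500 26.000 -105.500
34.500 26.000 -105.500
51.500 27.000 -19.000
34.000 17.000 -40.500
34.000 17.000 -40.500
10.500 4.000 -155.000
-19.000 -19.000 -251.500
-5.000 -24.000 -159.000

step 0: Δleader=(16.000, 16.000, -42.000°), engaged; cmd=(24.500, 16.000, -126.500°) → follower=(34.500, 26.000, -105.500°)
step 1: Δleader=(-24.000, 0.000, 45.000°), disengaged; cmd=(0,0,0) → follower holds at (34.500, 26.000, -105.500°)
step 2: Δleader=(11.000, 1.000, 29.000°), engaged; cmd=(17.000, 1.000, 86.500°) → follower=(51.500, 27.000, -19.000°)
step 3: Δleader=(-12.000, -10.000, -7.000°), engaged; cmd=(-17.500, -10.000, -21.500°) → follower=(34.000, 17.000, -40.500°)
step 4: Δleader=(-13.000, 17.000, 36.000°), disengaged; cmd=(0,0,0) → follower holds at (34.000, 17.000, -40.500°)
step 5: Δleader=(-16.000, -13.000, -38.000°), engaged; cmd=(-23.500, -13.000, -114.500°) → follower=(10.500, 4.000, -155.000°)
step 6: Δleader=(-20.000, -23.000, -32.000°), engaged; cmd=(-29.500, -23.000, -96.500°) → follower=(-19.000, -19.000, -251.500°)
step 7: Δleader=(9.000, -5.000, 31.000°), engaged; cmd=(14.000, -5.000, 92.500°) → follower=(-5.000, -24.000, -159.000°)


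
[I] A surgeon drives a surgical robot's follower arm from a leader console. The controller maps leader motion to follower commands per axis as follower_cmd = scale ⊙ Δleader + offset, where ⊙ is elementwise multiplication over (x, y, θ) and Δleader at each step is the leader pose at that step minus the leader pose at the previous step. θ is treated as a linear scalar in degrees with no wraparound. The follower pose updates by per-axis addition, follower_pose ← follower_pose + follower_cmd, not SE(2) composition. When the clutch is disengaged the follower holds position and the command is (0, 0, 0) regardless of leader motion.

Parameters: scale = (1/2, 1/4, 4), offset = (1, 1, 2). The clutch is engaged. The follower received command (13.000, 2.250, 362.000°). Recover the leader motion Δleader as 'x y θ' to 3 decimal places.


24.000 5.000 90.000

axis x: (13.000 − 1) / (1/2) = 24.000
axis y: (2.250 − 1) / (1/4) = 5.000
axis θ: (362.000 − 2) / (4) = 90.000


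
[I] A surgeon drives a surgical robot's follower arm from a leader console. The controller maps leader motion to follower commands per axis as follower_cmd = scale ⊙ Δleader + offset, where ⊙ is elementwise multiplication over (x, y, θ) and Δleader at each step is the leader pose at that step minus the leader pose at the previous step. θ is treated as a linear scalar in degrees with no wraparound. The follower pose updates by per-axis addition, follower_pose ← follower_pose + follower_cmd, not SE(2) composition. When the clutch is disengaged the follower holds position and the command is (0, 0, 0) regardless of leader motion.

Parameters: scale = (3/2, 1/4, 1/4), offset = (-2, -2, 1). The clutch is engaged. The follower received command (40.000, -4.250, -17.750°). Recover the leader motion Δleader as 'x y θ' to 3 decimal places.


axis x: (40.000 − -2) / (3/2) = 28.000
axis y: (-4.250 − -2) / (1/4) = -9.000
axis θ: (-17.750 − 1) / (1/4) = -75.000

28.000 -9.000 -75.000


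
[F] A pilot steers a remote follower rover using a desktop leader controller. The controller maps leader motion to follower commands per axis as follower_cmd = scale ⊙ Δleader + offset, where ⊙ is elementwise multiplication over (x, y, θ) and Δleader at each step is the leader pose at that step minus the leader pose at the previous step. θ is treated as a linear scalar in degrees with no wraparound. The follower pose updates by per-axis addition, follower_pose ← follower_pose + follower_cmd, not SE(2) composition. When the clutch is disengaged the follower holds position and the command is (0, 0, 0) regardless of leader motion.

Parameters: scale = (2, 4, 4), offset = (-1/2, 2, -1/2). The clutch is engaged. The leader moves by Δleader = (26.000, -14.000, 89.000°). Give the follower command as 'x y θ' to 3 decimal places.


51.500 -54.000 355.500

axis x: 2·26.000 + -1/2 = 51.500
axis y: 4·-14.000 + 2 = -54.000
axis θ: 4·89.000 + -1/2 = 355.500


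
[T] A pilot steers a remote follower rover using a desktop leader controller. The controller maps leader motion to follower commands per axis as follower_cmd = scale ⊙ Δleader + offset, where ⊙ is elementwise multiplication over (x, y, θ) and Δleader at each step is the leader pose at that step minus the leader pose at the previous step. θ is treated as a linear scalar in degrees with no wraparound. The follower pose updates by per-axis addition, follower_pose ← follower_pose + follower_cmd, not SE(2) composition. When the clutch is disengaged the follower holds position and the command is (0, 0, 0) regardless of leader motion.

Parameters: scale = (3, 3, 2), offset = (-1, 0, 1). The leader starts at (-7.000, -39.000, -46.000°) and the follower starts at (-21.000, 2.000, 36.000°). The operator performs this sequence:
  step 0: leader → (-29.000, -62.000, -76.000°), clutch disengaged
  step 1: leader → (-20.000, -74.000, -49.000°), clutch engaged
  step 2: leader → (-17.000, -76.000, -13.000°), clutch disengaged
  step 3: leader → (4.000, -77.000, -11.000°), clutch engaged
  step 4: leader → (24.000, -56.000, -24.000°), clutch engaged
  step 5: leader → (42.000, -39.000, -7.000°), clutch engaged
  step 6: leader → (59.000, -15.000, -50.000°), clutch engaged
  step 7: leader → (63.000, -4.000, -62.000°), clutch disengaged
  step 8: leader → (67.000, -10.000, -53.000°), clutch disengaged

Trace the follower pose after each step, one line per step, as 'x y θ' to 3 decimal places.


step 0: Δleader=(-22.000, -23.000, -30.000°), disengaged; cmd=(0,0,0) → follower holds at (-21.000, 2.000, 36.000°)
step 1: Δleader=(9.000, -12.000, 27.000°), engaged; cmd=(26.000, -36.000, 55.000°) → follower=(5.000, -34.000, 91.000°)
step 2: Δleader=(3.000, -2.000, 36.000°), disengaged; cmd=(0,0,0) → follower holds at (5.000, -34.000, 91.000°)
step 3: Δleader=(21.000, -1.000, 2.000°), engaged; cmd=(62.000, -3.000, 5.000°) → follower=(67.000, -37.000, 96.000°)
step 4: Δleader=(20.000, 21.000, -13.000°), engaged; cmd=(59.000, 63.000, -25.000°) → follower=(126.000, 26.000, 71.000°)
step 5: Δleader=(18.000, 17.000, 17.000°), engaged; cmd=(53.000, 51.000, 35.000°) → follower=(179.000, 77.000, 106.000°)
step 6: Δleader=(17.000, 24.000, -43.000°), engaged; cmd=(50.000, 72.000, -85.000°) → follower=(229.000, 149.000, 21.000°)
step 7: Δleader=(4.000, 11.000, -12.000°), disengaged; cmd=(0,0,0) → follower holds at (229.000, 149.000, 21.000°)
step 8: Δleader=(4.000, -6.000, 9.000°), disengaged; cmd=(0,0,0) → follower holds at (229.000, 149.000, 21.000°)

-21.000 2.000 36.000
5.000 -34.000 91.000
5.000 -34.000 91.000
67.000 -37.000 96.000
126.000 26.000 71.000
179.000 77.000 106.000
229.000 149.000 21.000
229.000 149.000 21.000
229.000 149.000 21.000


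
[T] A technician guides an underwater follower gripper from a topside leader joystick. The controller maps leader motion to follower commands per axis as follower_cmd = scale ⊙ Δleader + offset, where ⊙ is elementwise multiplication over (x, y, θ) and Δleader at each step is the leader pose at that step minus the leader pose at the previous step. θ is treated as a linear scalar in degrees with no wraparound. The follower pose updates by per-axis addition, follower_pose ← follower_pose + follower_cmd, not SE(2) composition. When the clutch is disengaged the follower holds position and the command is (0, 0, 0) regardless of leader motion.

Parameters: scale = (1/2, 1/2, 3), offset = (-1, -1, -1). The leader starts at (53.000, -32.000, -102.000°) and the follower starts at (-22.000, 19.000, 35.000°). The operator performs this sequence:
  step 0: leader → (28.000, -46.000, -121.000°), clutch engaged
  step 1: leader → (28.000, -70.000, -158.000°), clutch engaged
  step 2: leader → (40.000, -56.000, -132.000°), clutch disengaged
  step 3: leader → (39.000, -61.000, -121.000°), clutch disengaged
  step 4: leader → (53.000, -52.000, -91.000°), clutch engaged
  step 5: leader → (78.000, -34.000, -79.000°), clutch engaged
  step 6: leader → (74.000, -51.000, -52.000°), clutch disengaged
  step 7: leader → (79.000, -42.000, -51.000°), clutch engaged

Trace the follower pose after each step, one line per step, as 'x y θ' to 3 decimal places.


-35.500 11.000 -23.000
-36.500 -2.000 -135.000
-36.500 -2.000 -135.000
-36.500 -2.000 -135.000
-30.500 1.500 -46.000
-19.000 9.500 -11.000
-19.000 9.500 -11.000
-17.500 13.000 -9.000

step 0: Δleader=(-25.000, -14.000, -19.000°), engaged; cmd=(-13.500, -8.000, -58.000°) → follower=(-35.500, 11.000, -23.000°)
step 1: Δleader=(0.000, -24.000, -37.000°), engaged; cmd=(-1.000, -13.000, -112.000°) → follower=(-36.500, -2.000, -135.000°)
step 2: Δleader=(12.000, 14.000, 26.000°), disengaged; cmd=(0,0,0) → follower holds at (-36.500, -2.000, -135.000°)
step 3: Δleader=(-1.000, -5.000, 11.000°), disengaged; cmd=(0,0,0) → follower holds at (-36.500, -2.000, -135.000°)
step 4: Δleader=(14.000, 9.000, 30.000°), engaged; cmd=(6.000, 3.500, 89.000°) → follower=(-30.500, 1.500, -46.000°)
step 5: Δleader=(25.000, 18.000, 12.000°), engaged; cmd=(11.500, 8.000, 35.000°) → follower=(-19.000, 9.500, -11.000°)
step 6: Δleader=(-4.000, -17.000, 27.000°), disengaged; cmd=(0,0,0) → follower holds at (-19.000, 9.500, -11.000°)
step 7: Δleader=(5.000, 9.000, 1.000°), engaged; cmd=(1.500, 3.500, 2.000°) → follower=(-17.500, 13.000, -9.000°)


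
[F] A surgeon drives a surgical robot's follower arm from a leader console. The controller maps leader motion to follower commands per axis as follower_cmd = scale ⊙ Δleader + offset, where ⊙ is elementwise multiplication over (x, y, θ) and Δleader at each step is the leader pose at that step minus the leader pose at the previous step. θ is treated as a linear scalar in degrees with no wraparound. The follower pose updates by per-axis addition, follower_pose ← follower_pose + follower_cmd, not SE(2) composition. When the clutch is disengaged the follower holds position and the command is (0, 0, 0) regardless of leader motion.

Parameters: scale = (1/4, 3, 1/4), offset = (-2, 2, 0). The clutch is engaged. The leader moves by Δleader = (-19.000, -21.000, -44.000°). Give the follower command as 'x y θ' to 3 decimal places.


-6.750 -61.000 -11.000

axis x: 1/4·-19.000 + -2 = -6.750
axis y: 3·-21.000 + 2 = -61.000
axis θ: 1/4·-44.000 + 0 = -11.000


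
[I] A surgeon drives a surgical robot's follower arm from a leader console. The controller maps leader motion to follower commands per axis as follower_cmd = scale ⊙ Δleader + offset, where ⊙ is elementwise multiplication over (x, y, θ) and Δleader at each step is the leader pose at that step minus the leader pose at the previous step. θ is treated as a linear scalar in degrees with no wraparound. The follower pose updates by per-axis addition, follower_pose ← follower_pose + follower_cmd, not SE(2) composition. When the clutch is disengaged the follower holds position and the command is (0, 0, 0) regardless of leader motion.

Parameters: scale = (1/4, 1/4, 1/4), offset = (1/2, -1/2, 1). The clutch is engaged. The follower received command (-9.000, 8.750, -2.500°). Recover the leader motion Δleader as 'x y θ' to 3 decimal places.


axis x: (-9.000 − 1/2) / (1/4) = -38.000
axis y: (8.750 − -1/2) / (1/4) = 37.000
axis θ: (-2.500 − 1) / (1/4) = -14.000

-38.000 37.000 -14.000


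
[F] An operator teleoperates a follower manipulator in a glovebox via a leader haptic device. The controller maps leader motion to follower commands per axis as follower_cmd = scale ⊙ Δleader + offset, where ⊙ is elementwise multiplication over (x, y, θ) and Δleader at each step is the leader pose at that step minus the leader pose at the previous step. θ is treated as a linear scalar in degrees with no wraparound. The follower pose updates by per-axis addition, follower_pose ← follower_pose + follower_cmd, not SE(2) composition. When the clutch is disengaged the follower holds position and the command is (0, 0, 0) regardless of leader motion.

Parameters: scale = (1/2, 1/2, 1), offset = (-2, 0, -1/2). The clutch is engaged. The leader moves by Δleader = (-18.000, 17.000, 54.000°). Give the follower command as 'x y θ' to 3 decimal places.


-11.000 8.500 53.500

axis x: 1/2·-18.000 + -2 = -11.000
axis y: 1/2·17.000 + 0 = 8.500
axis θ: 1·54.000 + -1/2 = 53.500


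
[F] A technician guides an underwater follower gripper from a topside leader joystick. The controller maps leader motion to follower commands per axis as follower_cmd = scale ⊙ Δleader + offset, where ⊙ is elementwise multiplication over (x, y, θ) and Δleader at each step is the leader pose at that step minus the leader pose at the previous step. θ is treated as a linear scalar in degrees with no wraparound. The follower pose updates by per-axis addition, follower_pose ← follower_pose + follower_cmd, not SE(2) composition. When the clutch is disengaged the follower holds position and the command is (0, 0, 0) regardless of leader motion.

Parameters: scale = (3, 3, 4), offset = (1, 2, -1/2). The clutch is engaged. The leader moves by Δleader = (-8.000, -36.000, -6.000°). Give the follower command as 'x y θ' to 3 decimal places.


-23.000 -106.000 -24.500

axis x: 3·-8.000 + 1 = -23.000
axis y: 3·-36.000 + 2 = -106.000
axis θ: 4·-6.000 + -1/2 = -24.500


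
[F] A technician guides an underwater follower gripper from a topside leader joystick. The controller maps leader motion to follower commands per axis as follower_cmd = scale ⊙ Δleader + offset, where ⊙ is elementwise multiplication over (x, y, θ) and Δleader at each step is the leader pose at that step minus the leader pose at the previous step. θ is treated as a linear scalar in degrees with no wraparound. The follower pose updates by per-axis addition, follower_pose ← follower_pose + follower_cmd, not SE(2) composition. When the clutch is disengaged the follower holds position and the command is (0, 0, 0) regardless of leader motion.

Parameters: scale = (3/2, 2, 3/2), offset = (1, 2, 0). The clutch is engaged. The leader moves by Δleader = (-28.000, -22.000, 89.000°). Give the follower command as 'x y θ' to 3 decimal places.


-41.000 -42.000 133.500

axis x: 3/2·-28.000 + 1 = -41.000
axis y: 2·-22.000 + 2 = -42.000
axis θ: 3/2·89.000 + 0 = 133.500


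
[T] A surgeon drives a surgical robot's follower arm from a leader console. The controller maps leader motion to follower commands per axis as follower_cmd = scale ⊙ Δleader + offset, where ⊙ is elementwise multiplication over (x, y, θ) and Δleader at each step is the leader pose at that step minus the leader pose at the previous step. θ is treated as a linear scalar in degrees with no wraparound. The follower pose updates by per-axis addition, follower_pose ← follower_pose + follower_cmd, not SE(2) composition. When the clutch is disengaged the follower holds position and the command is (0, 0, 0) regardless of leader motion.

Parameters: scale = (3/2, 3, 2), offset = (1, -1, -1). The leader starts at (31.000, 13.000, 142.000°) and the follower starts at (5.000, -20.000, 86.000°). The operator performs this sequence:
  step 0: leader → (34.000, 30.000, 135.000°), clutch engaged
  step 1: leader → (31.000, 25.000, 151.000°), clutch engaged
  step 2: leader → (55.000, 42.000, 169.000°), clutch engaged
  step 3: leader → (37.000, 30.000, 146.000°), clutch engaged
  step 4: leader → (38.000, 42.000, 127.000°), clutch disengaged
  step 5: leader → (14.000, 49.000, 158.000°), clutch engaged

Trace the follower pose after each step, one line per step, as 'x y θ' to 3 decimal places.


step 0: Δleader=(3.000, 17.000, -7.000°), engaged; cmd=(5.500, 50.000, -15.000°) → follower=(10.500, 30.000, 71.000°)
step 1: Δleader=(-3.000, -5.000, 16.000°), engaged; cmd=(-3.500, -16.000, 31.000°) → follower=(7.000, 14.000, 102.000°)
step 2: Δleader=(24.000, 17.000, 18.000°), engaged; cmd=(37.000, 50.000, 35.000°) → follower=(44.000, 64.000, 137.000°)
step 3: Δleader=(-18.000, -12.000, -23.000°), engaged; cmd=(-26.000, -37.000, -47.000°) → follower=(18.000, 27.000, 90.000°)
step 4: Δleader=(1.000, 12.000, -19.000°), disengaged; cmd=(0,0,0) → follower holds at (18.000, 27.000, 90.000°)
step 5: Δleader=(-24.000, 7.000, 31.000°), engaged; cmd=(-35.000, 20.000, 61.000°) → follower=(-17.000, 47.000, 151.000°)

10.500 30.000 71.000
7.000 14.000 102.000
44.000 64.000 137.000
18.000 27.000 90.000
18.000 27.000 90.000
-17.000 47.000 151.000


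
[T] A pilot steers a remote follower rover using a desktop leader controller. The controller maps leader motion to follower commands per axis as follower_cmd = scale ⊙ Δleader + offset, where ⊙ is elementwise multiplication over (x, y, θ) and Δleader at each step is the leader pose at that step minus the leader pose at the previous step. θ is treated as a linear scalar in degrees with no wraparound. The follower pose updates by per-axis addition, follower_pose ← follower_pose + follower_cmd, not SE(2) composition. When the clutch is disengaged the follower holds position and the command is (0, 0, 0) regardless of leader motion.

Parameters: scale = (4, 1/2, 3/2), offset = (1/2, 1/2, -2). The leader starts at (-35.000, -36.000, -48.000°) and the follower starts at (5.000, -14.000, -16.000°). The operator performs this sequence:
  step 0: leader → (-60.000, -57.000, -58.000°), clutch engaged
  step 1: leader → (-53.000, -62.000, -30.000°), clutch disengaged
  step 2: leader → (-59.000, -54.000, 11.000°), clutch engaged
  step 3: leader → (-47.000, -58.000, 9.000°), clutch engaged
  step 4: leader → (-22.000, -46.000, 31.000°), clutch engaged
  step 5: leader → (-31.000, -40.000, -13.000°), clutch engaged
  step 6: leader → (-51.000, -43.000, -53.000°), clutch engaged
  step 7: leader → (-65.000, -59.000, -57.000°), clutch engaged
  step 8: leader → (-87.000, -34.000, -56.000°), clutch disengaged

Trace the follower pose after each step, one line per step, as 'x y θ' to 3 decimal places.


step 0: Δleader=(-25.000, -21.000, -10.000°), engaged; cmd=(-99.500, -10.000, -17.000°) → follower=(-94.500, -24.000, -33.000°)
step 1: Δleader=(7.000, -5.000, 28.000°), disengaged; cmd=(0,0,0) → follower holds at (-94.500, -24.000, -33.000°)
step 2: Δleader=(-6.000, 8.000, 41.000°), engaged; cmd=(-23.500, 4.500, 59.500°) → follower=(-118.000, -19.500, 26.500°)
step 3: Δleader=(12.000, -4.000, -2.000°), engaged; cmd=(48.500, -1.500, -5.000°) → follower=(-69.500, -21.000, 21.500°)
step 4: Δleader=(25.000, 12.000, 22.000°), engaged; cmd=(100.500, 6.500, 31.000°) → follower=(31.000, -14.500, 52.500°)
step 5: Δleader=(-9.000, 6.000, -44.000°), engaged; cmd=(-35.500, 3.500, -68.000°) → follower=(-4.500, -11.000, -15.500°)
step 6: Δleader=(-20.000, -3.000, -40.000°), engaged; cmd=(-79.500, -1.000, -62.000°) → follower=(-84.000, -12.000, -77.500°)
step 7: Δleader=(-14.000, -16.000, -4.000°), engaged; cmd=(-55.500, -7.500, -8.000°) → follower=(-139.500, -19.500, -85.500°)
step 8: Δleader=(-22.000, 25.000, 1.000°), disengaged; cmd=(0,0,0) → follower holds at (-139.500, -19.500, -85.500°)

-94.500 -24.000 -33.000
-94.500 -24.000 -33.000
-118.000 -19.500 26.500
-69.500 -21.000 21.500
31.000 -14.500 52.500
-4.500 -11.000 -15.500
-84.000 -12.000 -77.500
-139.500 -19.500 -85.500
-139.500 -19.500 -85.500


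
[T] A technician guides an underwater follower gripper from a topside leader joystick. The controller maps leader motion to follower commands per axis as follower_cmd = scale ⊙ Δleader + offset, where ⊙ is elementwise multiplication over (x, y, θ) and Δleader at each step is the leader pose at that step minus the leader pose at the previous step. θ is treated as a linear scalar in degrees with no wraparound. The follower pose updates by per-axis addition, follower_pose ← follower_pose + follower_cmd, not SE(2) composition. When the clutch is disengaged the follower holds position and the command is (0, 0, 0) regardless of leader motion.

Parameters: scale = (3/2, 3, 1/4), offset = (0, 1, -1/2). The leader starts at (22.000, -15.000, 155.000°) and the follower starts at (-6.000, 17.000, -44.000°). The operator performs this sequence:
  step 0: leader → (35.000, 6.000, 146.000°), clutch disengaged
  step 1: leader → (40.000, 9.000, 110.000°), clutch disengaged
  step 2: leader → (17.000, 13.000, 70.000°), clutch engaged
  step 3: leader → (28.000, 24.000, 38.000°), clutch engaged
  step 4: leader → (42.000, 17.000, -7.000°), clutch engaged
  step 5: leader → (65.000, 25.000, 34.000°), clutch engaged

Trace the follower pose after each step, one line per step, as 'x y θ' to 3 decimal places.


-6.000 17.000 -44.000
-6.000 17.000 -44.000
-40.500 30.000 -54.500
-24.000 64.000 -63.000
-3.000 44.000 -74.750
31.500 69.000 -65.000

step 0: Δleader=(13.000, 21.000, -9.000°), disengaged; cmd=(0,0,0) → follower holds at (-6.000, 17.000, -44.000°)
step 1: Δleader=(5.000, 3.000, -36.000°), disengaged; cmd=(0,0,0) → follower holds at (-6.000, 17.000, -44.000°)
step 2: Δleader=(-23.000, 4.000, -40.000°), engaged; cmd=(-34.500, 13.000, -10.500°) → follower=(-40.500, 30.000, -54.500°)
step 3: Δleader=(11.000, 11.000, -32.000°), engaged; cmd=(16.500, 34.000, -8.500°) → follower=(-24.000, 64.000, -63.000°)
step 4: Δleader=(14.000, -7.000, -45.000°), engaged; cmd=(21.000, -20.000, -11.750°) → follower=(-3.000, 44.000, -74.750°)
step 5: Δleader=(23.000, 8.000, 41.000°), engaged; cmd=(34.500, 25.000, 9.750°) → follower=(31.500, 69.000, -65.000°)


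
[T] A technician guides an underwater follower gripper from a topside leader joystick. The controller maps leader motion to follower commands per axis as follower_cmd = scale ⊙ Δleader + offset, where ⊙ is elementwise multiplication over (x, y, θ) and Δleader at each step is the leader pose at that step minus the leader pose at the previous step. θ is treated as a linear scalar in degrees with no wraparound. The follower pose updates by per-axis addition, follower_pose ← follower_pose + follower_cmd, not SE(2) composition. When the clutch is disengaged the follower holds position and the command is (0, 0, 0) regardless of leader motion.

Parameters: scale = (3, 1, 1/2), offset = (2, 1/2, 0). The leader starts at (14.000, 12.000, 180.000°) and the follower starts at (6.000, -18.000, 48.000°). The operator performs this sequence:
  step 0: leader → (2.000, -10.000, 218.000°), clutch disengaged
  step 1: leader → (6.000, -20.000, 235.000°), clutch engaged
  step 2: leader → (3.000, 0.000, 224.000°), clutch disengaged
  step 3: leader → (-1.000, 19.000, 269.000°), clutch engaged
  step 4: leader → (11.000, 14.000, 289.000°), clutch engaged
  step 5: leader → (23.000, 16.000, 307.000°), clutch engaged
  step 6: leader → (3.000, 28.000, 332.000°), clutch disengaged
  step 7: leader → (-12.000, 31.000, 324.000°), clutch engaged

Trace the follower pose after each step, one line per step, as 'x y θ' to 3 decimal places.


6.000 -18.000 48.000
20.000 -27.500 56.500
20.000 -27.500 56.500
10.000 -8.000 79.000
48.000 -12.500 89.000
86.000 -10.000 98.000
86.000 -10.000 98.000
43.000 -6.500 94.000

step 0: Δleader=(-12.000, -22.000, 38.000°), disengaged; cmd=(0,0,0) → follower holds at (6.000, -18.000, 48.000°)
step 1: Δleader=(4.000, -10.000, 17.000°), engaged; cmd=(14.000, -9.500, 8.500°) → follower=(20.000, -27.500, 56.500°)
step 2: Δleader=(-3.000, 20.000, -11.000°), disengaged; cmd=(0,0,0) → follower holds at (20.000, -27.500, 56.500°)
step 3: Δleader=(-4.000, 19.000, 45.000°), engaged; cmd=(-10.000, 19.500, 22.500°) → follower=(10.000, -8.000, 79.000°)
step 4: Δleader=(12.000, -5.000, 20.000°), engaged; cmd=(38.000, -4.500, 10.000°) → follower=(48.000, -12.500, 89.000°)
step 5: Δleader=(12.000, 2.000, 18.000°), engaged; cmd=(38.000, 2.500, 9.000°) → follower=(86.000, -10.000, 98.000°)
step 6: Δleader=(-20.000, 12.000, 25.000°), disengaged; cmd=(0,0,0) → follower holds at (86.000, -10.000, 98.000°)
step 7: Δleader=(-15.000, 3.000, -8.000°), engaged; cmd=(-43.000, 3.500, -4.000°) → follower=(43.000, -6.500, 94.000°)


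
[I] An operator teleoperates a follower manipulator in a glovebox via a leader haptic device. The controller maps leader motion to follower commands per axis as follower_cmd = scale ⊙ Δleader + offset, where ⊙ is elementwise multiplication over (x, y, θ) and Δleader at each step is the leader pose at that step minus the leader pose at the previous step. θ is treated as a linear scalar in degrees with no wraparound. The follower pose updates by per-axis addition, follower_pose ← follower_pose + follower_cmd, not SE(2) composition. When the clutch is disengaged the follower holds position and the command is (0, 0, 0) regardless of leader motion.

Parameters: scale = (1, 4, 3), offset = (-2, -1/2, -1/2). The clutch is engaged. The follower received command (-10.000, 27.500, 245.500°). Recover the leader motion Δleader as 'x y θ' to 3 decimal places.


-8.000 7.000 82.000

axis x: (-10.000 − -2) / (1) = -8.000
axis y: (27.500 − -1/2) / (4) = 7.000
axis θ: (245.500 − -1/2) / (3) = 82.000


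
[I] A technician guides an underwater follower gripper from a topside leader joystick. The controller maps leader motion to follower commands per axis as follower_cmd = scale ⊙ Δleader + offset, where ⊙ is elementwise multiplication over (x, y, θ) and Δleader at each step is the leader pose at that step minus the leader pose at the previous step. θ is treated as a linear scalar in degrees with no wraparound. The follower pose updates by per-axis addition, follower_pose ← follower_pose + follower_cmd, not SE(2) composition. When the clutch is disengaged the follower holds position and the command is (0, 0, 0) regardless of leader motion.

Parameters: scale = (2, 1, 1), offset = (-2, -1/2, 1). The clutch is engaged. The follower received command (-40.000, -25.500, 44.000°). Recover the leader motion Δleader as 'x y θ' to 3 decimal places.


axis x: (-40.000 − -2) / (2) = -19.000
axis y: (-25.500 − -1/2) / (1) = -25.000
axis θ: (44.000 − 1) / (1) = 43.000

-19.000 -25.000 43.000


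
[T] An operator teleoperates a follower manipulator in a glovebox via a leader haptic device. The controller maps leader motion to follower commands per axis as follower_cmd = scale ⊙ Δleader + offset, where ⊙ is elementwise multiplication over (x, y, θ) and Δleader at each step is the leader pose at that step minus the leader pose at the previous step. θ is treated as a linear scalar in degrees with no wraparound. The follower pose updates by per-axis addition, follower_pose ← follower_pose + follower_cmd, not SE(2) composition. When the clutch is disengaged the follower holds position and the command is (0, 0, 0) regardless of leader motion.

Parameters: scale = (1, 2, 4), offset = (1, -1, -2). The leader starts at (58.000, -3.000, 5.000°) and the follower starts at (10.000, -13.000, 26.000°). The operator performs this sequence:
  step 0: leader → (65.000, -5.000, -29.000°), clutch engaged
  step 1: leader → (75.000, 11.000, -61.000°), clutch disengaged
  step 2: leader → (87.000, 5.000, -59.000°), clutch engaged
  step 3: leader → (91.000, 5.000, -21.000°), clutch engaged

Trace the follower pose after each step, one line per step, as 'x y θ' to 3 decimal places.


18.000 -18.000 -112.000
18.000 -18.000 -112.000
31.000 -31.000 -106.000
36.000 -32.000 44.000

step 0: Δleader=(7.000, -2.000, -34.000°), engaged; cmd=(8.000, -5.000, -138.000°) → follower=(18.000, -18.000, -112.000°)
step 1: Δleader=(10.000, 16.000, -32.000°), disengaged; cmd=(0,0,0) → follower holds at (18.000, -18.000, -112.000°)
step 2: Δleader=(12.000, -6.000, 2.000°), engaged; cmd=(13.000, -13.000, 6.000°) → follower=(31.000, -31.000, -106.000°)
step 3: Δleader=(4.000, 0.000, 38.000°), engaged; cmd=(5.000, -1.000, 150.000°) → follower=(36.000, -32.000, 44.000°)
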